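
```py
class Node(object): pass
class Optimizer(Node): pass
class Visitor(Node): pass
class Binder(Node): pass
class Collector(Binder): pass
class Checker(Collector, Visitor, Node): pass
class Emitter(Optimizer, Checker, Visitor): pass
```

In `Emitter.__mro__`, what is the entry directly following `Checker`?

L[Emitter] = Emitter + merge(L[Optimizer], L[Checker], L[Visitor], [Optimizer Checker Visitor])
  take Optimizer:  [Optimizer Node object] + [Checker Collector Binder Visitor Node object] + [Visitor Node object] + [Optimizer Checker Visitor]
  take Checker:  [Node object] + [Checker Collector Binder Visitor Node object] + [Visitor Node object] + [Checker Visitor]
  take Collector:  [Node object] + [Collector Binder Visitor Node object] + [Visitor Node object] + [Visitor]
  take Binder:  [Node object] + [Binder Visitor Node object] + [Visitor Node object] + [Visitor]
  take Visitor:  [Node object] + [Visitor Node object] + [Visitor Node object] + [Visitor]
  take Node:  [Node object] + [Node object] + [Node object]
  take object:  [object] + [object] + [object]
MRO: Emitter Optimizer Checker Collector Binder Visitor Node object
Checker is at position 2; next is Collector.

Collector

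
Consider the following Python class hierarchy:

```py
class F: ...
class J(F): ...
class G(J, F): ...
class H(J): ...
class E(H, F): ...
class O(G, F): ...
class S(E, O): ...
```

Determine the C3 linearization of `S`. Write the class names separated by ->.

L[S] = S + merge(L[E], L[O], [E O])
  take E:  [E H J F object] + [O G J F object] + [E O]
  take H:  [H J F object] + [O G J F object] + [O]
  take O:  [J F object] + [O G J F object] + [O]
  take G:  [J F object] + [G J F object]
  take J:  [J F object] + [J F object]
  take F:  [F object] + [F object]
  take object:  [object] + [object]

S -> E -> H -> O -> G -> J -> F -> object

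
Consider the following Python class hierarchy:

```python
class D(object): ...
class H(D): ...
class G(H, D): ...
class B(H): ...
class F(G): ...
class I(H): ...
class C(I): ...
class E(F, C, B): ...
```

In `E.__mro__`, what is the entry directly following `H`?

L[E] = E + merge(L[F], L[C], L[B], [F C B])
  take F:  [F G H D object] + [C I H D object] + [B H D object] + [F C B]
  take G:  [G H D object] + [C I H D object] + [B H D object] + [C B]
  take C:  [H D object] + [C I H D object] + [B H D object] + [C B]
  take I:  [H D object] + [I H D object] + [B H D object] + [B]
  take B:  [H D object] + [H D object] + [B H D object] + [B]
  take H:  [H D object] + [H D object] + [H D object]
  take D:  [D object] + [D object] + [D object]
  take object:  [object] + [object] + [object]
MRO: E F G C I B H D object
H is at position 6; next is D.

D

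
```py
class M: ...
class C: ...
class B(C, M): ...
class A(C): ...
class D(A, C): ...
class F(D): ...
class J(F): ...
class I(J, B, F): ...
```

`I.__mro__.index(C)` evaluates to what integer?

6

L[I] = I + merge(L[J], L[B], L[F], [J B F])
  take J:  [J F D A C object] + [B C M object] + [F D A C object] + [J B F]
  take B:  [F D A C object] + [B C M object] + [F D A C object] + [B F]
  take F:  [F D A C object] + [C M object] + [F D A C object] + [F]
  take D:  [D A C object] + [C M object] + [D A C object]
  take A:  [A C object] + [C M object] + [A C object]
  take C:  [C object] + [C M object] + [C object]
  take M:  [object] + [M object] + [object]
  take object:  [object] + [object] + [object]
MRO: I J B F D A C M object
C sits at index 6.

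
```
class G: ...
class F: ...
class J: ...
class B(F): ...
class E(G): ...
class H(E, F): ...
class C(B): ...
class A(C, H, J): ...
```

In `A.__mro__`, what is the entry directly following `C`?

B

L[A] = A + merge(L[C], L[H], L[J], [C H J])
  take C:  [C B F object] + [H E G F object] + [J object] + [C H J]
  take B:  [B F object] + [H E G F object] + [J object] + [H J]
  take H:  [F object] + [H E G F object] + [J object] + [H J]
  take E:  [F object] + [E G F object] + [J object] + [J]
  take G:  [F object] + [G F object] + [J object] + [J]
  take F:  [F object] + [F object] + [J object] + [J]
  take J:  [object] + [object] + [J object] + [J]
  take object:  [object] + [object] + [object]
MRO: A C B H E G F J object
C is at position 1; next is B.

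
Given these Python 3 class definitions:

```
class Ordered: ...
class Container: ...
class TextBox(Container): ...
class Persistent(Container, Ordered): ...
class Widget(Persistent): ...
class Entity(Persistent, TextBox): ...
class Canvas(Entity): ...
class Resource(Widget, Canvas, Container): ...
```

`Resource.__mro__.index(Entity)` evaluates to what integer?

3

L[Resource] = Resource + merge(L[Widget], L[Canvas], L[Container], [Widget Canvas Container])
  take Widget:  [Widget Persistent Container Ordered object] + [Canvas Entity Persistent TextBox Container Ordered object] + [Container object] + [Widget Canvas Container]
  take Canvas:  [Persistent Container Ordered object] + [Canvas Entity Persistent TextBox Container Ordered object] + [Container object] + [Canvas Container]
  take Entity:  [Persistent Container Ordered object] + [Entity Persistent TextBox Container Ordered object] + [Container object] + [Container]
  take Persistent:  [Persistent Container Ordered object] + [Persistent TextBox Container Ordered object] + [Container object] + [Container]
  take TextBox:  [Container Ordered object] + [TextBox Container Ordered object] + [Container object] + [Container]
  take Container:  [Container Ordered object] + [Container Ordered object] + [Container object] + [Container]
  take Ordered:  [Ordered object] + [Ordered object] + [object]
  take object:  [object] + [object] + [object]
MRO: Resource Widget Canvas Entity Persistent TextBox Container Ordered object
Entity sits at index 3.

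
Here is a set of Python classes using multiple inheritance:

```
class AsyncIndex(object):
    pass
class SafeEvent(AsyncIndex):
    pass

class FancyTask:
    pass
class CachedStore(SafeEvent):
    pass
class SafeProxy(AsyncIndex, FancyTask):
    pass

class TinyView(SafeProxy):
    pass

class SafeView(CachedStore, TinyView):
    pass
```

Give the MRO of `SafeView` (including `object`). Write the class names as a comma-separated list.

SafeView, CachedStore, SafeEvent, TinyView, SafeProxy, AsyncIndex, FancyTask, object

L[SafeView] = SafeView + merge(L[CachedStore], L[TinyView], [CachedStore TinyView])
  take CachedStore:  [CachedStore SafeEvent AsyncIndex object] + [TinyView SafeProxy AsyncIndex FancyTask object] + [CachedStore TinyView]
  take SafeEvent:  [SafeEvent AsyncIndex object] + [TinyView SafeProxy AsyncIndex FancyTask object] + [TinyView]
  take TinyView:  [AsyncIndex object] + [TinyView SafeProxy AsyncIndex FancyTask object] + [TinyView]
  take SafeProxy:  [AsyncIndex object] + [SafeProxy AsyncIndex FancyTask object]
  take AsyncIndex:  [AsyncIndex object] + [AsyncIndex FancyTask object]
  take FancyTask:  [object] + [FancyTask object]
  take object:  [object] + [object]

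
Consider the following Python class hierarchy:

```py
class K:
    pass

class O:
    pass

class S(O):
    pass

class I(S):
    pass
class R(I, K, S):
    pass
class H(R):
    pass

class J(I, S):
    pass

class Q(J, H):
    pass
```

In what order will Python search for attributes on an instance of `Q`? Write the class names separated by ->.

L[Q] = Q + merge(L[J], L[H], [J H])
  take J:  [J I S O object] + [H R I K S O object] + [J H]
  take H:  [I S O object] + [H R I K S O object] + [H]
  take R:  [I S O object] + [R I K S O object]
  take I:  [I S O object] + [I K S O object]
  take K:  [S O object] + [K S O object]
  take S:  [S O object] + [S O object]
  take O:  [O object] + [O object]
  take object:  [object] + [object]

Q -> J -> H -> R -> I -> K -> S -> O -> object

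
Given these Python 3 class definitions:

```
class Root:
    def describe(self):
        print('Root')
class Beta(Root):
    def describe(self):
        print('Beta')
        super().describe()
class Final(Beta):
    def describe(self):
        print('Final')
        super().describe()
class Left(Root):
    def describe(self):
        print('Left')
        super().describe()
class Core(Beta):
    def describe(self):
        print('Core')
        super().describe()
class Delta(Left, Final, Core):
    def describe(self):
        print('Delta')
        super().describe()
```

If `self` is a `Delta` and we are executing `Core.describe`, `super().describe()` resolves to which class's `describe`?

L[Delta] = Delta + merge(L[Left], L[Final], L[Core], [Left Final Core])
  take Left:  [Left Root object] + [Final Beta Root object] + [Core Beta Root object] + [Left Final Core]
  take Final:  [Root object] + [Final Beta Root object] + [Core Beta Root object] + [Final Core]
  take Core:  [Root object] + [Beta Root object] + [Core Beta Root object] + [Core]
  take Beta:  [Root object] + [Beta Root object] + [Beta Root object]
  take Root:  [Root object] + [Root object] + [Root object]
  take object:  [object] + [object] + [object]
MRO: Delta Left Final Core Beta Root object
super() in Core.describe on a Delta instance goes to the class after Core in Delta's MRO: Beta.

Beta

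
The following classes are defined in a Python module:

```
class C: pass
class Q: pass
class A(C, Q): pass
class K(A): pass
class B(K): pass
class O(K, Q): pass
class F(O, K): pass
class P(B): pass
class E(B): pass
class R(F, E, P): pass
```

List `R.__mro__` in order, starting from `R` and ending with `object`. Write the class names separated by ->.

R -> F -> O -> E -> P -> B -> K -> A -> C -> Q -> object

L[R] = R + merge(L[F], L[E], L[P], [F E P])
  take F:  [F O K A C Q object] + [E B K A C Q object] + [P B K A C Q object] + [F E P]
  take O:  [O K A C Q object] + [E B K A C Q object] + [P B K A C Q object] + [E P]
  take E:  [K A C Q object] + [E B K A C Q object] + [P B K A C Q object] + [E P]
  take P:  [K A C Q object] + [B K A C Q object] + [P B K A C Q object] + [P]
  take B:  [K A C Q object] + [B K A C Q object] + [B K A C Q object]
  take K:  [K A C Q object] + [K A C Q object] + [K A C Q object]
  take A:  [A C Q object] + [A C Q object] + [A C Q object]
  take C:  [C Q object] + [C Q object] + [C Q object]
  take Q:  [Q object] + [Q object] + [Q object]
  take object:  [object] + [object] + [object]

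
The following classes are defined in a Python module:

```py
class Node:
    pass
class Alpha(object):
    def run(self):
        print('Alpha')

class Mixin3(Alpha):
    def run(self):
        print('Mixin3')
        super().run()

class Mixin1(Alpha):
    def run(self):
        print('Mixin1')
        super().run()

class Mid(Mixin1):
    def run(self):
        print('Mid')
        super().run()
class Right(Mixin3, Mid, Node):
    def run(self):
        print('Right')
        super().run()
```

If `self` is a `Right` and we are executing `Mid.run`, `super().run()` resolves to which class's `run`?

L[Right] = Right + merge(L[Mixin3], L[Mid], L[Node], [Mixin3 Mid Node])
  take Mixin3:  [Mixin3 Alpha object] + [Mid Mixin1 Alpha object] + [Node object] + [Mixin3 Mid Node]
  take Mid:  [Alpha object] + [Mid Mixin1 Alpha object] + [Node object] + [Mid Node]
  take Mixin1:  [Alpha object] + [Mixin1 Alpha object] + [Node object] + [Node]
  take Alpha:  [Alpha object] + [Alpha object] + [Node object] + [Node]
  take Node:  [object] + [object] + [Node object] + [Node]
  take object:  [object] + [object] + [object]
MRO: Right Mixin3 Mid Mixin1 Alpha Node object
super() in Mid.run on a Right instance goes to the class after Mid in Right's MRO: Mixin1.

Mixin1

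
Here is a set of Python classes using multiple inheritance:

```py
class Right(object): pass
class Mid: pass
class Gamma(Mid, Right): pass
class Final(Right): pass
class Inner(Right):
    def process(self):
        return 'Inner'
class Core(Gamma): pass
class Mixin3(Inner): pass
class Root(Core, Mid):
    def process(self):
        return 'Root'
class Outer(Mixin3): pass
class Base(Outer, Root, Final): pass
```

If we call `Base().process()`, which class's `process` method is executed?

Inner

L[Base] = Base + merge(L[Outer], L[Root], L[Final], [Outer Root Final])
  take Outer:  [Outer Mixin3 Inner Right object] + [Root Core Gamma Mid Right object] + [Final Right object] + [Outer Root Final]
  take Mixin3:  [Mixin3 Inner Right object] + [Root Core Gamma Mid Right object] + [Final Right object] + [Root Final]
  take Inner:  [Inner Right object] + [Root Core Gamma Mid Right object] + [Final Right object] + [Root Final]
  take Root:  [Right object] + [Root Core Gamma Mid Right object] + [Final Right object] + [Root Final]
  take Core:  [Right object] + [Core Gamma Mid Right object] + [Final Right object] + [Final]
  take Gamma:  [Right object] + [Gamma Mid Right object] + [Final Right object] + [Final]
  take Mid:  [Right object] + [Mid Right object] + [Final Right object] + [Final]
  take Final:  [Right object] + [Right object] + [Final Right object] + [Final]
  take Right:  [Right object] + [Right object] + [Right object]
  take object:  [object] + [object] + [object]
MRO: Base Outer Mixin3 Inner Root Core Gamma Mid Final Right object
process is defined in: Inner, Root. First along the MRO is Inner.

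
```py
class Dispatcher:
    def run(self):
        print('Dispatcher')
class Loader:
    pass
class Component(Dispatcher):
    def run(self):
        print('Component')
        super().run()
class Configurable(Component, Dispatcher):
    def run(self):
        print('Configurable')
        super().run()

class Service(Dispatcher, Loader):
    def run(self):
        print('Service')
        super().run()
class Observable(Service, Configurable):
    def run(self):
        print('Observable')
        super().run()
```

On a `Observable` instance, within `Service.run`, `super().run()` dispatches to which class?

L[Observable] = Observable + merge(L[Service], L[Configurable], [Service Configurable])
  take Service:  [Service Dispatcher Loader object] + [Configurable Component Dispatcher object] + [Service Configurable]
  take Configurable:  [Dispatcher Loader object] + [Configurable Component Dispatcher object] + [Configurable]
  take Component:  [Dispatcher Loader object] + [Component Dispatcher object]
  take Dispatcher:  [Dispatcher Loader object] + [Dispatcher object]
  take Loader:  [Loader object] + [object]
  take object:  [object] + [object]
MRO: Observable Service Configurable Component Dispatcher Loader object
super() in Service.run on a Observable instance goes to the class after Service in Observable's MRO: Configurable.

Configurable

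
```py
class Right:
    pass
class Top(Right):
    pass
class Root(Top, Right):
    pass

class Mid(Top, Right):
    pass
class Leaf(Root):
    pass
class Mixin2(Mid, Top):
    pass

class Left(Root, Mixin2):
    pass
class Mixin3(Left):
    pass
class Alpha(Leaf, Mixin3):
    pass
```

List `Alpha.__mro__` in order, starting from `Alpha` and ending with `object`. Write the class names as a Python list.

L[Alpha] = Alpha + merge(L[Leaf], L[Mixin3], [Leaf Mixin3])
  take Leaf:  [Leaf Root Top Right object] + [Mixin3 Left Root Mixin2 Mid Top Right object] + [Leaf Mixin3]
  take Mixin3:  [Root Top Right object] + [Mixin3 Left Root Mixin2 Mid Top Right object] + [Mixin3]
  take Left:  [Root Top Right object] + [Left Root Mixin2 Mid Top Right object]
  take Root:  [Root Top Right object] + [Root Mixin2 Mid Top Right object]
  take Mixin2:  [Top Right object] + [Mixin2 Mid Top Right object]
  take Mid:  [Top Right object] + [Mid Top Right object]
  take Top:  [Top Right object] + [Top Right object]
  take Right:  [Right object] + [Right object]
  take object:  [object] + [object]

[Alpha, Leaf, Mixin3, Left, Root, Mixin2, Mid, Top, Right, object]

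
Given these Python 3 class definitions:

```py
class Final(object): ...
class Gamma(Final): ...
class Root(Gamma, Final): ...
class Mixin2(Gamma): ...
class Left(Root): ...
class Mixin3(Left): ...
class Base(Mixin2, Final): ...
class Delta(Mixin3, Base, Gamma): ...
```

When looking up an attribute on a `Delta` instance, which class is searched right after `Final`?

object

L[Delta] = Delta + merge(L[Mixin3], L[Base], L[Gamma], [Mixin3 Base Gamma])
  take Mixin3:  [Mixin3 Left Root Gamma Final object] + [Base Mixin2 Gamma Final object] + [Gamma Final object] + [Mixin3 Base Gamma]
  take Left:  [Left Root Gamma Final object] + [Base Mixin2 Gamma Final object] + [Gamma Final object] + [Base Gamma]
  take Root:  [Root Gamma Final object] + [Base Mixin2 Gamma Final object] + [Gamma Final object] + [Base Gamma]
  take Base:  [Gamma Final object] + [Base Mixin2 Gamma Final object] + [Gamma Final object] + [Base Gamma]
  take Mixin2:  [Gamma Final object] + [Mixin2 Gamma Final object] + [Gamma Final object] + [Gamma]
  take Gamma:  [Gamma Final object] + [Gamma Final object] + [Gamma Final object] + [Gamma]
  take Final:  [Final object] + [Final object] + [Final object]
  take object:  [object] + [object] + [object]
MRO: Delta Mixin3 Left Root Base Mixin2 Gamma Final object
Final is at position 7; next is object.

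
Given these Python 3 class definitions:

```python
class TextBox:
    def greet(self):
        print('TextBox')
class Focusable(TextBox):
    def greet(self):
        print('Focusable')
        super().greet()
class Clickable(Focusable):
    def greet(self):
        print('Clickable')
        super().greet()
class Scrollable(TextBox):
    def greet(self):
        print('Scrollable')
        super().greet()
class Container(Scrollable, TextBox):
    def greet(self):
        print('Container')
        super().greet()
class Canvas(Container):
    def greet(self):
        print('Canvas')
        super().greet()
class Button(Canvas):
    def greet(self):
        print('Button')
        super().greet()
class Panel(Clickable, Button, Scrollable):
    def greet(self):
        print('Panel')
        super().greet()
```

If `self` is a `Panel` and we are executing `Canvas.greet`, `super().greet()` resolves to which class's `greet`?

L[Panel] = Panel + merge(L[Clickable], L[Button], L[Scrollable], [Clickable Button Scrollable])
  take Clickable:  [Clickable Focusable TextBox object] + [Button Canvas Container Scrollable TextBox object] + [Scrollable TextBox object] + [Clickable Button Scrollable]
  take Focusable:  [Focusable TextBox object] + [Button Canvas Container Scrollable TextBox object] + [Scrollable TextBox object] + [Button Scrollable]
  take Button:  [TextBox object] + [Button Canvas Container Scrollable TextBox object] + [Scrollable TextBox object] + [Button Scrollable]
  take Canvas:  [TextBox object] + [Canvas Container Scrollable TextBox object] + [Scrollable TextBox object] + [Scrollable]
  take Container:  [TextBox object] + [Container Scrollable TextBox object] + [Scrollable TextBox object] + [Scrollable]
  take Scrollable:  [TextBox object] + [Scrollable TextBox object] + [Scrollable TextBox object] + [Scrollable]
  take TextBox:  [TextBox object] + [TextBox object] + [TextBox object]
  take object:  [object] + [object] + [object]
MRO: Panel Clickable Focusable Button Canvas Container Scrollable TextBox object
super() in Canvas.greet on a Panel instance goes to the class after Canvas in Panel's MRO: Container.

Container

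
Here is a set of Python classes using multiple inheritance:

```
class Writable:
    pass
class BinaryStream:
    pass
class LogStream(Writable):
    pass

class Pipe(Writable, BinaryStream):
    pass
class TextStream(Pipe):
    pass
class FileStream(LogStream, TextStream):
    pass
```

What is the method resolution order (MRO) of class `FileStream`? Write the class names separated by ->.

FileStream -> LogStream -> TextStream -> Pipe -> Writable -> BinaryStream -> object

L[FileStream] = FileStream + merge(L[LogStream], L[TextStream], [LogStream TextStream])
  take LogStream:  [LogStream Writable object] + [TextStream Pipe Writable BinaryStream object] + [LogStream TextStream]
  take TextStream:  [Writable object] + [TextStream Pipe Writable BinaryStream object] + [TextStream]
  take Pipe:  [Writable object] + [Pipe Writable BinaryStream object]
  take Writable:  [Writable object] + [Writable BinaryStream object]
  take BinaryStream:  [object] + [BinaryStream object]
  take object:  [object] + [object]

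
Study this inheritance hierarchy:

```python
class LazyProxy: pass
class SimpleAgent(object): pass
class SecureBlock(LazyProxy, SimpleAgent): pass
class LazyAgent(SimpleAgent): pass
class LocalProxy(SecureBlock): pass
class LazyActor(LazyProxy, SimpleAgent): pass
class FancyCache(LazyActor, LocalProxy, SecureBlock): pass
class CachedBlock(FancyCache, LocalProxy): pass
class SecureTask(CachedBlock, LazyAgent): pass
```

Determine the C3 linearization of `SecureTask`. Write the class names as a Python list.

[SecureTask, CachedBlock, FancyCache, LazyActor, LocalProxy, SecureBlock, LazyProxy, LazyAgent, SimpleAgent, object]

L[SecureTask] = SecureTask + merge(L[CachedBlock], L[LazyAgent], [CachedBlock LazyAgent])
  take CachedBlock:  [CachedBlock FancyCache LazyActor LocalProxy SecureBlock LazyProxy SimpleAgent object] + [LazyAgent SimpleAgent object] + [CachedBlock LazyAgent]
  take FancyCache:  [FancyCache LazyActor LocalProxy SecureBlock LazyProxy SimpleAgent object] + [LazyAgent SimpleAgent object] + [LazyAgent]
  take LazyActor:  [LazyActor LocalProxy SecureBlock LazyProxy SimpleAgent object] + [LazyAgent SimpleAgent object] + [LazyAgent]
  take LocalProxy:  [LocalProxy SecureBlock LazyProxy SimpleAgent object] + [LazyAgent SimpleAgent object] + [LazyAgent]
  take SecureBlock:  [SecureBlock LazyProxy SimpleAgent object] + [LazyAgent SimpleAgent object] + [LazyAgent]
  take LazyProxy:  [LazyProxy SimpleAgent object] + [LazyAgent SimpleAgent object] + [LazyAgent]
  take LazyAgent:  [SimpleAgent object] + [LazyAgent SimpleAgent object] + [LazyAgent]
  take SimpleAgent:  [SimpleAgent object] + [SimpleAgent object]
  take object:  [object] + [object]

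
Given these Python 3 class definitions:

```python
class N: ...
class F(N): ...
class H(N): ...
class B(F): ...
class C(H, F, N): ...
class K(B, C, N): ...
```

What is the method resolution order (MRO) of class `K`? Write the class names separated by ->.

L[K] = K + merge(L[B], L[C], L[N], [B C N])
  take B:  [B F N object] + [C H F N object] + [N object] + [B C N]
  take C:  [F N object] + [C H F N object] + [N object] + [C N]
  take H:  [F N object] + [H F N object] + [N object] + [N]
  take F:  [F N object] + [F N object] + [N object] + [N]
  take N:  [N object] + [N object] + [N object] + [N]
  take object:  [object] + [object] + [object]

K -> B -> C -> H -> F -> N -> object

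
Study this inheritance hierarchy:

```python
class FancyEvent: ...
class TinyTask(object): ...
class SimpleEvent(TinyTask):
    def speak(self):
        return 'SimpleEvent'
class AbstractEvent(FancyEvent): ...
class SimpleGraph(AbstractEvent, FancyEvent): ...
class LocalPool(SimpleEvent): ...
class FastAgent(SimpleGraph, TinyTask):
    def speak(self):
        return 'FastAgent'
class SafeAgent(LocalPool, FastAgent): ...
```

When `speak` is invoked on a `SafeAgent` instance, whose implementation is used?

SimpleEvent

L[SafeAgent] = SafeAgent + merge(L[LocalPool], L[FastAgent], [LocalPool FastAgent])
  take LocalPool:  [LocalPool SimpleEvent TinyTask object] + [FastAgent SimpleGraph AbstractEvent FancyEvent TinyTask object] + [LocalPool FastAgent]
  take SimpleEvent:  [SimpleEvent TinyTask object] + [FastAgent SimpleGraph AbstractEvent FancyEvent TinyTask object] + [FastAgent]
  take FastAgent:  [TinyTask object] + [FastAgent SimpleGraph AbstractEvent FancyEvent TinyTask object] + [FastAgent]
  take SimpleGraph:  [TinyTask object] + [SimpleGraph AbstractEvent FancyEvent TinyTask object]
  take AbstractEvent:  [TinyTask object] + [AbstractEvent FancyEvent TinyTask object]
  take FancyEvent:  [TinyTask object] + [FancyEvent TinyTask object]
  take TinyTask:  [TinyTask object] + [TinyTask object]
  take object:  [object] + [object]
MRO: SafeAgent LocalPool SimpleEvent FastAgent SimpleGraph AbstractEvent FancyEvent TinyTask object
speak is defined in: FastAgent, SimpleEvent. First along the MRO is SimpleEvent.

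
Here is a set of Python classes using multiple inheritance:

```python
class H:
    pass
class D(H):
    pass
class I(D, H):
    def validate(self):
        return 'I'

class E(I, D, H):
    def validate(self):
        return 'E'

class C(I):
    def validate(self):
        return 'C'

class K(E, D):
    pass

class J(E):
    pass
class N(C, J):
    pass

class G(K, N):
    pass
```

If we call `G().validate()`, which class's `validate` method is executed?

C

L[G] = G + merge(L[K], L[N], [K N])
  take K:  [K E I D H object] + [N C J E I D H object] + [K N]
  take N:  [E I D H object] + [N C J E I D H object] + [N]
  take C:  [E I D H object] + [C J E I D H object]
  take J:  [E I D H object] + [J E I D H object]
  take E:  [E I D H object] + [E I D H object]
  take I:  [I D H object] + [I D H object]
  take D:  [D H object] + [D H object]
  take H:  [H object] + [H object]
  take object:  [object] + [object]
MRO: G K N C J E I D H object
validate is defined in: C, E, I. First along the MRO is C.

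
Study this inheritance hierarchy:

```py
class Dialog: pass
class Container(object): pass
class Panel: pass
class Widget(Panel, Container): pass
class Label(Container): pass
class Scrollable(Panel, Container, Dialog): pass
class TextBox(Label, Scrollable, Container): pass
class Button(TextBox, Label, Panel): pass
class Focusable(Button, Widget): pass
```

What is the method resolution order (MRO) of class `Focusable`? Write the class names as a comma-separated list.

L[Focusable] = Focusable + merge(L[Button], L[Widget], [Button Widget])
  take Button:  [Button TextBox Label Scrollable Panel Container Dialog object] + [Widget Panel Container object] + [Button Widget]
  take TextBox:  [TextBox Label Scrollable Panel Container Dialog object] + [Widget Panel Container object] + [Widget]
  take Label:  [Label Scrollable Panel Container Dialog object] + [Widget Panel Container object] + [Widget]
  take Scrollable:  [Scrollable Panel Container Dialog object] + [Widget Panel Container object] + [Widget]
  take Widget:  [Panel Container Dialog object] + [Widget Panel Container object] + [Widget]
  take Panel:  [Panel Container Dialog object] + [Panel Container object]
  take Container:  [Container Dialog object] + [Container object]
  take Dialog:  [Dialog object] + [object]
  take object:  [object] + [object]

Focusable, Button, TextBox, Label, Scrollable, Widget, Panel, Container, Dialog, object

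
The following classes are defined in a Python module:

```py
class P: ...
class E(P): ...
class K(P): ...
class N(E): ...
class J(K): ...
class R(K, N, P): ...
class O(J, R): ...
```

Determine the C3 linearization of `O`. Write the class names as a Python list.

L[O] = O + merge(L[J], L[R], [J R])
  take J:  [J K P object] + [R K N E P object] + [J R]
  take R:  [K P object] + [R K N E P object] + [R]
  take K:  [K P object] + [K N E P object]
  take N:  [P object] + [N E P object]
  take E:  [P object] + [E P object]
  take P:  [P object] + [P object]
  take object:  [object] + [object]

[O, J, R, K, N, E, P, object]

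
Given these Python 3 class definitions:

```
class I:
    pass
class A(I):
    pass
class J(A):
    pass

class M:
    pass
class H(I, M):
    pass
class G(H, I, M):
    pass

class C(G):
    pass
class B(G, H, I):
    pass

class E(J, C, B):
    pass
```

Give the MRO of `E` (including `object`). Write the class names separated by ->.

E -> J -> A -> C -> B -> G -> H -> I -> M -> object

L[E] = E + merge(L[J], L[C], L[B], [J C B])
  take J:  [J A I object] + [C G H I M object] + [B G H I M object] + [J C B]
  take A:  [A I object] + [C G H I M object] + [B G H I M object] + [C B]
  take C:  [I object] + [C G H I M object] + [B G H I M object] + [C B]
  take B:  [I object] + [G H I M object] + [B G H I M object] + [B]
  take G:  [I object] + [G H I M object] + [G H I M object]
  take H:  [I object] + [H I M object] + [H I M object]
  take I:  [I object] + [I M object] + [I M object]
  take M:  [object] + [M object] + [M object]
  take object:  [object] + [object] + [object]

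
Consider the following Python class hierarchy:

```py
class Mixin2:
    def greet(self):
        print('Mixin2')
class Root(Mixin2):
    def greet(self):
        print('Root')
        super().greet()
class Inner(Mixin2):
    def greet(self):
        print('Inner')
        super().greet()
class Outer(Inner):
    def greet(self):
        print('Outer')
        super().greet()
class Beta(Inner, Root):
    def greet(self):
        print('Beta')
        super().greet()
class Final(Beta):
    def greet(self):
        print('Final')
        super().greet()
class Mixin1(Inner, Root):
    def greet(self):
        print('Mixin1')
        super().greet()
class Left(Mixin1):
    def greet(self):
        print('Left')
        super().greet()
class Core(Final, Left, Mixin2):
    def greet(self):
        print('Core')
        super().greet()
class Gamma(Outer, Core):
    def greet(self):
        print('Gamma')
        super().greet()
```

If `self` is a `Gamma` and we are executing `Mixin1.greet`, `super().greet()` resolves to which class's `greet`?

Inner

L[Gamma] = Gamma + merge(L[Outer], L[Core], [Outer Core])
  take Outer:  [Outer Inner Mixin2 object] + [Core Final Beta Left Mixin1 Inner Root Mixin2 object] + [Outer Core]
  take Core:  [Inner Mixin2 object] + [Core Final Beta Left Mixin1 Inner Root Mixin2 object] + [Core]
  take Final:  [Inner Mixin2 object] + [Final Beta Left Mixin1 Inner Root Mixin2 object]
  take Beta:  [Inner Mixin2 object] + [Beta Left Mixin1 Inner Root Mixin2 object]
  take Left:  [Inner Mixin2 object] + [Left Mixin1 Inner Root Mixin2 object]
  take Mixin1:  [Inner Mixin2 object] + [Mixin1 Inner Root Mixin2 object]
  take Inner:  [Inner Mixin2 object] + [Inner Root Mixin2 object]
  take Root:  [Mixin2 object] + [Root Mixin2 object]
  take Mixin2:  [Mixin2 object] + [Mixin2 object]
  take object:  [object] + [object]
MRO: Gamma Outer Core Final Beta Left Mixin1 Inner Root Mixin2 object
super() in Mixin1.greet on a Gamma instance goes to the class after Mixin1 in Gamma's MRO: Inner.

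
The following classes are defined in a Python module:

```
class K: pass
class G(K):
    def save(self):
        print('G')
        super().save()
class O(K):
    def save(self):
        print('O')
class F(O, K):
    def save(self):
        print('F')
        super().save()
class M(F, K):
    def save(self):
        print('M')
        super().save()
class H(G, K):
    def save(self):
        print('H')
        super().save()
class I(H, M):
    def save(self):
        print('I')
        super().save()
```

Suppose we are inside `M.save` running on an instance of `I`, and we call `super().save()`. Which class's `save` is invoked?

F

L[I] = I + merge(L[H], L[M], [H M])
  take H:  [H G K object] + [M F O K object] + [H M]
  take G:  [G K object] + [M F O K object] + [M]
  take M:  [K object] + [M F O K object] + [M]
  take F:  [K object] + [F O K object]
  take O:  [K object] + [O K object]
  take K:  [K object] + [K object]
  take object:  [object] + [object]
MRO: I H G M F O K object
super() in M.save on a I instance goes to the class after M in I's MRO: F.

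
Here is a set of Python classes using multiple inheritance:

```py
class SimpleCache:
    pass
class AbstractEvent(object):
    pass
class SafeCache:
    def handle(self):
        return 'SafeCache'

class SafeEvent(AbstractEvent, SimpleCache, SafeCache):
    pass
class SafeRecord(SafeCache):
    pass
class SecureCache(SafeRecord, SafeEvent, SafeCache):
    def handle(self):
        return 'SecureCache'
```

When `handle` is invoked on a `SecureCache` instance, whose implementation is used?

SecureCache

L[SecureCache] = SecureCache + merge(L[SafeRecord], L[SafeEvent], L[SafeCache], [SafeRecord SafeEvent SafeCache])
  take SafeRecord:  [SafeRecord SafeCache object] + [SafeEvent AbstractEvent SimpleCache SafeCache object] + [SafeCache object] + [SafeRecord SafeEvent SafeCache]
  take SafeEvent:  [SafeCache object] + [SafeEvent AbstractEvent SimpleCache SafeCache object] + [SafeCache object] + [SafeEvent SafeCache]
  take AbstractEvent:  [SafeCache object] + [AbstractEvent SimpleCache SafeCache object] + [SafeCache object] + [SafeCache]
  take SimpleCache:  [SafeCache object] + [SimpleCache SafeCache object] + [SafeCache object] + [SafeCache]
  take SafeCache:  [SafeCache object] + [SafeCache object] + [SafeCache object] + [SafeCache]
  take object:  [object] + [object] + [object]
MRO: SecureCache SafeRecord SafeEvent AbstractEvent SimpleCache SafeCache object
handle is defined in: SafeCache, SecureCache. First along the MRO is SecureCache.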